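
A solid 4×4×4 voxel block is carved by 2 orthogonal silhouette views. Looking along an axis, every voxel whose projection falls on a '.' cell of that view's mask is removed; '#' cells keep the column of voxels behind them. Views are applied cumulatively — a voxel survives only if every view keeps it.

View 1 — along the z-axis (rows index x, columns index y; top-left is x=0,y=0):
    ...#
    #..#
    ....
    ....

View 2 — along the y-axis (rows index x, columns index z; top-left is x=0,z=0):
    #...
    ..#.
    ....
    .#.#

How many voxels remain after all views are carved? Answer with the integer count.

3 voxels

full grid |V| = 64
after view 1 [z-axis, 3 of 16 cells solid] → remaining = 12
after view 2 [y-axis, 4 of 16 cells solid] → remaining = 3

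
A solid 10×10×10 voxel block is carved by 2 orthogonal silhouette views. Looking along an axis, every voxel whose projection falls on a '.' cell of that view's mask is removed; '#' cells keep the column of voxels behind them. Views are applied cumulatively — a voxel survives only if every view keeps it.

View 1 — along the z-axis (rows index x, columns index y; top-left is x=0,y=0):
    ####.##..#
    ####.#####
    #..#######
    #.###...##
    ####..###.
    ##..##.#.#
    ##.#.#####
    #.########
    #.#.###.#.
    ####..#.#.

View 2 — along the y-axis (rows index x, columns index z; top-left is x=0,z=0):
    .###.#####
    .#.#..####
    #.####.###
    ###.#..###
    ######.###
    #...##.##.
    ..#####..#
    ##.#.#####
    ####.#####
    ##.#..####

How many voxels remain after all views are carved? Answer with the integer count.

start: 10×10×10 = 1000 voxels
[1] z-view keeps 72 columns → grid now 720
[2] y-view keeps 73 columns → grid now 525

remaining voxels: 525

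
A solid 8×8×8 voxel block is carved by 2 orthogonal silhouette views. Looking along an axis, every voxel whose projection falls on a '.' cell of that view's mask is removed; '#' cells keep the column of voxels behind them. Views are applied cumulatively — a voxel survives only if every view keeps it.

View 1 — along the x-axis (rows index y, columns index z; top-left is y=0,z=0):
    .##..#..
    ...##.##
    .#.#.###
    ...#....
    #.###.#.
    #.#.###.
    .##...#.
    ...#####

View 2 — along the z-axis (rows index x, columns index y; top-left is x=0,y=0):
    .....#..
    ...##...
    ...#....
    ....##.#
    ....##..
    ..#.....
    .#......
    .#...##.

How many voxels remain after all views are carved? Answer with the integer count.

58 voxels

before carving: 512 voxels (8×8×8)
after view 1 [x-axis, 31 of 64 cells solid] → remaining = 248
after view 2 [z-axis, 14 of 64 cells solid] → remaining = 58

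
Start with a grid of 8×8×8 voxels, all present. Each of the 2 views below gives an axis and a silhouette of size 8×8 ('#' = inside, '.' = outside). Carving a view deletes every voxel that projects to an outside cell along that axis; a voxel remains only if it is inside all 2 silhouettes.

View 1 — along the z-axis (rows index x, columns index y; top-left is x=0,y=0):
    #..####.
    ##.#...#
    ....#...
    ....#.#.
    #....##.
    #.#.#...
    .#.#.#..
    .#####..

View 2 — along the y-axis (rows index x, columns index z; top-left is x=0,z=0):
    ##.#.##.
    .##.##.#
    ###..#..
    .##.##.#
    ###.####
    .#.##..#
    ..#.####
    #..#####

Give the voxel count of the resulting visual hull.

initial block: 8^3 = 512
carve view 1 (along z, XY-mask fill 26/64): 208 voxels remain
carve view 2 (along y, XZ-mask fill 41/64): 137 voxels remain

remaining voxels: 137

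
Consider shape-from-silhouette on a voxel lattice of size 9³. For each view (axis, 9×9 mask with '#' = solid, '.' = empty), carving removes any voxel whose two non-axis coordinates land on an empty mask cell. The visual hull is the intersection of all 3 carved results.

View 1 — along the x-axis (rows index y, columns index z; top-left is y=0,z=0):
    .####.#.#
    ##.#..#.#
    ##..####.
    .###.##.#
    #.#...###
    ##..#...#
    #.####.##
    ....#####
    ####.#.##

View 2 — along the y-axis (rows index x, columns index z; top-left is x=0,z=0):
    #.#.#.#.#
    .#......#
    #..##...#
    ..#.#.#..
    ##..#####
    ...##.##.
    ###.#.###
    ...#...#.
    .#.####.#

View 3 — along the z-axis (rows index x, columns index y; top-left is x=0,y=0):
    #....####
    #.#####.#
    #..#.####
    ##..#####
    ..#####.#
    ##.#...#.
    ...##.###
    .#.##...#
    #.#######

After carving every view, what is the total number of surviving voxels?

|visual hull| = 154

before carving: 729 voxels (9×9×9)
  1. axis=0 (YZ plane), |mask|=51  ⇒  voxels=459
  2. axis=1 (XZ plane), |mask|=40  ⇒  voxels=232
  3. axis=2 (XY plane), |mask|=52  ⇒  voxels=154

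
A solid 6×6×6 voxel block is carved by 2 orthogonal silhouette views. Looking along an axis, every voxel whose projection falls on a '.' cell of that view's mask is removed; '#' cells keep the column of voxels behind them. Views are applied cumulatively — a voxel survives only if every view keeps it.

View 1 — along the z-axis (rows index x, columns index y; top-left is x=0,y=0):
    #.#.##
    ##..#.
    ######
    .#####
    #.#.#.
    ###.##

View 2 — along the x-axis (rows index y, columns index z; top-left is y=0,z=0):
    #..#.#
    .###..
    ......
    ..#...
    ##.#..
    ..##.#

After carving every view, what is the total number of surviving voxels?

before carving: 216 voxels (6×6×6)
V1 z: intersect with XY mask (26 set) -- 156 left
V2 x: intersect with YZ mask (13 set) -- 59 left

remaining voxels: 59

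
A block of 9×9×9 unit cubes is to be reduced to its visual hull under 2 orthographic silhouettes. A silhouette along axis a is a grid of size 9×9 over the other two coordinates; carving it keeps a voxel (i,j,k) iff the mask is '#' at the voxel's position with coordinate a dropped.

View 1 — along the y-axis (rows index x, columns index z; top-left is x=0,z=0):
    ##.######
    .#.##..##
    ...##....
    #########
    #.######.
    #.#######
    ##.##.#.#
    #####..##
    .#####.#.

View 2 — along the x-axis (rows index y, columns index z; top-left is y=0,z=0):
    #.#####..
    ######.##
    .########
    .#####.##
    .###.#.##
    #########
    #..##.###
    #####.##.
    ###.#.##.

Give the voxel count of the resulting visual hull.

remaining voxels: 414

full grid |V| = 729
V1 y: intersect with XZ mask (58 set) -- 522 left
V2 x: intersect with YZ mask (63 set) -- 414 left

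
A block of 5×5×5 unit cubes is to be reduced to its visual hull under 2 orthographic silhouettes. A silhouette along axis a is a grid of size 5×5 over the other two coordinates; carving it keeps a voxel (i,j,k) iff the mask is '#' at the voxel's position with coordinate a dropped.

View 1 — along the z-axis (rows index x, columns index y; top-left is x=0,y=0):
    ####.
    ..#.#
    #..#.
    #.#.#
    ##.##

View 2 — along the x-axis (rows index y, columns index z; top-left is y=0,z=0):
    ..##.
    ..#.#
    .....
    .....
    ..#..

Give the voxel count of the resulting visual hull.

|visual hull| = 15

start: 5×5×5 = 125 voxels
carve view 1 (along z, XY-mask fill 15/25): 75 voxels remain
carve view 2 (along x, YZ-mask fill 5/25): 15 voxels remain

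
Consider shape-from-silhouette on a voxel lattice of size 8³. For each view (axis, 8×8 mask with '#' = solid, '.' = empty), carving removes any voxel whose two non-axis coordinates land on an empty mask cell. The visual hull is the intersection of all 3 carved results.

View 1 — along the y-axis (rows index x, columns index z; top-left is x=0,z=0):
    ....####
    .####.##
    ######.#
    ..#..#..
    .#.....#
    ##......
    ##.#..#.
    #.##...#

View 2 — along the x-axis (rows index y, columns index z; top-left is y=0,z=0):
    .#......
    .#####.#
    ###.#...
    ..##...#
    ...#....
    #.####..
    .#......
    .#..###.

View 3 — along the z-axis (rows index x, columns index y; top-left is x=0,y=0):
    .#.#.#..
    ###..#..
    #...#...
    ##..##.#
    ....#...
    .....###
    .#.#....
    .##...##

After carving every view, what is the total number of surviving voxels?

before carving: 512 voxels (8×8×8)
step 1: project along y, AND mask (31/64) → |grid| = 248
step 2: project along x, AND mask (25/64) → |grid| = 99
step 3: project along z, AND mask (24/64) → |grid| = 36

voxel count = 36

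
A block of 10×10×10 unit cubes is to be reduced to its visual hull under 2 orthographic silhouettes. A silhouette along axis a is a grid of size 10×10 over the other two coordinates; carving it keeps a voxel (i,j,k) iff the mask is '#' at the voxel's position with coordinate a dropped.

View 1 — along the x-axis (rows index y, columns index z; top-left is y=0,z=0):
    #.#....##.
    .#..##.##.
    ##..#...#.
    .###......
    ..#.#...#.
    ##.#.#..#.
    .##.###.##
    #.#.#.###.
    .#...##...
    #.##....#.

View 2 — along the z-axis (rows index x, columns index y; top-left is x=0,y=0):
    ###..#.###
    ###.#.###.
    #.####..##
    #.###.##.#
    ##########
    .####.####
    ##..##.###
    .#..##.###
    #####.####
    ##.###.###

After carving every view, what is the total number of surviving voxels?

before carving: 1000 voxels (10×10×10)
after view 1 [x-axis, 44 of 100 cells solid] → remaining = 440
after view 2 [z-axis, 76 of 100 cells solid] → remaining = 327

327 voxels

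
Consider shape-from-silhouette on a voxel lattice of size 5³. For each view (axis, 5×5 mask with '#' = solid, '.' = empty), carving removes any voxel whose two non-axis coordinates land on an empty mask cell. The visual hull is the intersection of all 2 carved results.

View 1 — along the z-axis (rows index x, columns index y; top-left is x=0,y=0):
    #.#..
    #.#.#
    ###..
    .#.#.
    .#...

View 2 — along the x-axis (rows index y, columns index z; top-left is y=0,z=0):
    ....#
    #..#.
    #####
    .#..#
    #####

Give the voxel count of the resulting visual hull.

start: 5×5×5 = 125 voxels
carve view 1 (along z, XY-mask fill 11/25): 55 voxels remain
carve view 2 (along x, YZ-mask fill 15/25): 31 voxels remain

31 voxels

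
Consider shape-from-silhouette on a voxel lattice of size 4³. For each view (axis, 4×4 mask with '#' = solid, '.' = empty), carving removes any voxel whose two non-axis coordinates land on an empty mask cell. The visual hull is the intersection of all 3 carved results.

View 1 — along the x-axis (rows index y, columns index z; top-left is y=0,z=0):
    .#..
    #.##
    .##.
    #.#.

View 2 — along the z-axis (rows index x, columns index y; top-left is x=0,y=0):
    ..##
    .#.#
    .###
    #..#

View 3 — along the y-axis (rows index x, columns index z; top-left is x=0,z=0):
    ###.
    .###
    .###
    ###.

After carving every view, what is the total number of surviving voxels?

full grid |V| = 64
V1 x: intersect with YZ mask (8 set) -- 32 left
V2 z: intersect with XY mask (9 set) -- 19 left
V3 y: intersect with XZ mask (12 set) -- 15 left

|visual hull| = 15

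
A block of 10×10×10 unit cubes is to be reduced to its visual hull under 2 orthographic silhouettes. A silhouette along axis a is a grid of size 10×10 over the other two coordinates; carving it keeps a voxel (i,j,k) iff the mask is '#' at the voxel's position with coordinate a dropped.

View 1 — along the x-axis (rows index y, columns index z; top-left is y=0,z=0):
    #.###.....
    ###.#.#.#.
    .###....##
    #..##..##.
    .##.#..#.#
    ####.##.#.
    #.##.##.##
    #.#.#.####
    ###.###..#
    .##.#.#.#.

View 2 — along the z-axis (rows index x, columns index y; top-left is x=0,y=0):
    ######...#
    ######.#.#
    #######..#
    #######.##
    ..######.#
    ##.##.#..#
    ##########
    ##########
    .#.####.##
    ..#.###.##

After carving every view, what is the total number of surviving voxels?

remaining voxels: 443

initial block: 10^3 = 1000
[1] x-view keeps 58 columns → grid now 580
[2] z-view keeps 78 columns → grid now 443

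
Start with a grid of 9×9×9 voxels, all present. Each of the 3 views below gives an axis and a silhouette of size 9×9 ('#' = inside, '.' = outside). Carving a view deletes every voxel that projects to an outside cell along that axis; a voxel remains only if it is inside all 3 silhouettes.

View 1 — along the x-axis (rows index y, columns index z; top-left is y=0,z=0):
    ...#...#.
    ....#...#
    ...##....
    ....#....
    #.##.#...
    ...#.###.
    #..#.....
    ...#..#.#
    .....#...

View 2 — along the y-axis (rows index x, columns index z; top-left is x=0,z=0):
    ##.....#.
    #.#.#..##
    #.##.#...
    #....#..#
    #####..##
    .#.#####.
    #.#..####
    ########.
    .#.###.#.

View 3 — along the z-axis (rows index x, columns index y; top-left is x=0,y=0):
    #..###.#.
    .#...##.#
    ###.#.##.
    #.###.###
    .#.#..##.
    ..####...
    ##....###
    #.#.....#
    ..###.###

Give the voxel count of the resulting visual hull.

56 voxels

initial block: 9^3 = 729
  1. axis=0 (YZ plane), |mask|=21  ⇒  voxels=189
  2. axis=1 (XZ plane), |mask|=47  ⇒  voxels=110
  3. axis=2 (XY plane), |mask|=44  ⇒  voxels=56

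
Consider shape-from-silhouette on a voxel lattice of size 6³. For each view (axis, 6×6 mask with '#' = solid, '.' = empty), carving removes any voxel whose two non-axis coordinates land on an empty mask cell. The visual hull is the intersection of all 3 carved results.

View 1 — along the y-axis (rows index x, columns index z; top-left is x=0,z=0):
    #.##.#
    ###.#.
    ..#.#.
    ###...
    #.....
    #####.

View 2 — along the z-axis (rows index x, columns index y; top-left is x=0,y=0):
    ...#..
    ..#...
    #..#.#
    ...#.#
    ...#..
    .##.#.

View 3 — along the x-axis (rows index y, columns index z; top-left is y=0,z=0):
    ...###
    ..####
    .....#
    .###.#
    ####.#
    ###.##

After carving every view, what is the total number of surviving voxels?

voxel count = 19

start: 6×6×6 = 216 voxels
[1] y-view keeps 19 columns → grid now 114
[2] z-view keeps 11 columns → grid now 36
[3] x-view keeps 22 columns → grid now 19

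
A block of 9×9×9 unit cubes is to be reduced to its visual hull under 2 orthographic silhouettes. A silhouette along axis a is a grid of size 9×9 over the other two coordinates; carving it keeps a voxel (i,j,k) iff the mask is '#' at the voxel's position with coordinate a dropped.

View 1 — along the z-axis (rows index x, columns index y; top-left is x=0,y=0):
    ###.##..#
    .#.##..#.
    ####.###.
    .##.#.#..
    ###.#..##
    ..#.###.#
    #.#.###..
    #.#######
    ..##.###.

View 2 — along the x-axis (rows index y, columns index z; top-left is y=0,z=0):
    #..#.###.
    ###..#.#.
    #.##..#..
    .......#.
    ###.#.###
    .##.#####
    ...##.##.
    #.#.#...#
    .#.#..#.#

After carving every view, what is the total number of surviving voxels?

237 voxels

before carving: 729 voxels (9×9×9)
step 1: project along z, AND mask (50/81) → |grid| = 450
step 2: project along x, AND mask (41/81) → |grid| = 237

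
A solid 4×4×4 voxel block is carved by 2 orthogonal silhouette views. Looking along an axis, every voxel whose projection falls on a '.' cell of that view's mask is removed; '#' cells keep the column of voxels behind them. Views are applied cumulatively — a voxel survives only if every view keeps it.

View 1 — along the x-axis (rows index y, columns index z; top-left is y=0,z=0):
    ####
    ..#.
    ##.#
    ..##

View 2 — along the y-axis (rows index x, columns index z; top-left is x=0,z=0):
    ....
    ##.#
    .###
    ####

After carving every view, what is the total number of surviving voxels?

start: 4×4×4 = 64 voxels
step 1: project along x, AND mask (10/16) → |grid| = 40
step 2: project along y, AND mask (10/16) → |grid| = 25

remaining voxels: 25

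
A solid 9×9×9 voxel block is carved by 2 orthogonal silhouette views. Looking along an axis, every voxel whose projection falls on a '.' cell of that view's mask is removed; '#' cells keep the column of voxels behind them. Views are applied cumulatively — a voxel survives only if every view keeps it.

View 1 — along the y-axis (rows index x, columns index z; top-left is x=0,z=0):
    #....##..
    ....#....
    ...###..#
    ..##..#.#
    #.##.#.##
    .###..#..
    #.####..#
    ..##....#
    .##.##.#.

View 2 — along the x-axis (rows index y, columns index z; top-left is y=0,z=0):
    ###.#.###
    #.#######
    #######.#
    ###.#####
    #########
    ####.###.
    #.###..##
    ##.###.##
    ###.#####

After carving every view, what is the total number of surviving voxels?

269 voxels

full grid |V| = 729
after view 1 [y-axis, 36 of 81 cells solid] → remaining = 324
after view 2 [x-axis, 68 of 81 cells solid] → remaining = 269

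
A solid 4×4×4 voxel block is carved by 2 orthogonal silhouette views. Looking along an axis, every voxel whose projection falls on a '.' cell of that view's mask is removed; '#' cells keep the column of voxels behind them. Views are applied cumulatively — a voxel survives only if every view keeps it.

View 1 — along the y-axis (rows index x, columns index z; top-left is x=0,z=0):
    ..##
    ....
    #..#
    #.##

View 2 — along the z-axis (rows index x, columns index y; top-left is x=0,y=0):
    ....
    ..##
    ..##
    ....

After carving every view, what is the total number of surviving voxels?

before carving: 64 voxels (4×4×4)
V1 y: intersect with XZ mask (7 set) -- 28 left
V2 z: intersect with XY mask (4 set) -- 4 left

remaining voxels: 4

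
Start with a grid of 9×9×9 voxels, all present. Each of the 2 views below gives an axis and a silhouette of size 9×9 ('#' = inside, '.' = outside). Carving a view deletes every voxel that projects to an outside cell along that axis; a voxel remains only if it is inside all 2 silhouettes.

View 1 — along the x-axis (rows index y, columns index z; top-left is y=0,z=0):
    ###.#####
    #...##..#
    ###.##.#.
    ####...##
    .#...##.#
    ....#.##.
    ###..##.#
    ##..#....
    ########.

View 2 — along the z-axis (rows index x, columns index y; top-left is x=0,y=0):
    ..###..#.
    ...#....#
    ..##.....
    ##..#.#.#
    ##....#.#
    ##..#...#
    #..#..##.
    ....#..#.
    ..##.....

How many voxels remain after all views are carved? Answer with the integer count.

start: 9×9×9 = 729 voxels
  1. axis=0 (YZ plane), |mask|=48  ⇒  voxels=432
  2. axis=2 (XY plane), |mask|=29  ⇒  voxels=167

voxel count = 167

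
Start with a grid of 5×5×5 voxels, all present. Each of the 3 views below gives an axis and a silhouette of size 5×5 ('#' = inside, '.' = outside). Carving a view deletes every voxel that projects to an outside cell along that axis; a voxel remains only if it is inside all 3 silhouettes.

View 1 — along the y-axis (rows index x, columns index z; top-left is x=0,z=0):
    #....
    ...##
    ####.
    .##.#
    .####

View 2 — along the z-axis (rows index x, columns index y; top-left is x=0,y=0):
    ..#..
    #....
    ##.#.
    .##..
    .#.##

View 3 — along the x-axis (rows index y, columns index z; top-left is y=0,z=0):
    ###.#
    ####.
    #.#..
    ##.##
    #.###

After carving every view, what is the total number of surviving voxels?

remaining voxels: 24

before carving: 125 voxels (5×5×5)
V1 y: intersect with XZ mask (14 set) -- 70 left
V2 z: intersect with XY mask (10 set) -- 33 left
V3 x: intersect with YZ mask (18 set) -- 24 left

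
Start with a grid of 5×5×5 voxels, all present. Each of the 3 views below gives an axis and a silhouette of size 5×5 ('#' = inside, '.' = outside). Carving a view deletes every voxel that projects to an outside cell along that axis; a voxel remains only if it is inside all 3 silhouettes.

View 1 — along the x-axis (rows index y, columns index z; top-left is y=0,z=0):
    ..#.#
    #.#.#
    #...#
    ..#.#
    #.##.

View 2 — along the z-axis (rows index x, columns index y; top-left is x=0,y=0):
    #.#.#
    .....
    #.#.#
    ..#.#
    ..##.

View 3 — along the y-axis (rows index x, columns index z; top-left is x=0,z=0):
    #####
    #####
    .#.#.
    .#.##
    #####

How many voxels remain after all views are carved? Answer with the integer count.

initial block: 5^3 = 125
V1 x: intersect with YZ mask (12 set) -- 60 left
V2 z: intersect with XY mask (10 set) -- 23 left
V3 y: intersect with XZ mask (20 set) -- 14 left

voxel count = 14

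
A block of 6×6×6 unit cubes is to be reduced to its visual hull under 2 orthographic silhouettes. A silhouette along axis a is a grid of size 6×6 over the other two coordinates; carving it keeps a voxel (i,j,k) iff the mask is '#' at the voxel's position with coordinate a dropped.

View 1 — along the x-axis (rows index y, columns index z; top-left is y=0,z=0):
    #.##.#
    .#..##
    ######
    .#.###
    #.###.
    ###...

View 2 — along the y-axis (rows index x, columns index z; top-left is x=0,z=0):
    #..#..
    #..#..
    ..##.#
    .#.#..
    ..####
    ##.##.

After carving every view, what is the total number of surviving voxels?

start: 6×6×6 = 216 voxels
after view 1 [x-axis, 24 of 36 cells solid] → remaining = 144
after view 2 [y-axis, 17 of 36 cells solid] → remaining = 68

voxel count = 68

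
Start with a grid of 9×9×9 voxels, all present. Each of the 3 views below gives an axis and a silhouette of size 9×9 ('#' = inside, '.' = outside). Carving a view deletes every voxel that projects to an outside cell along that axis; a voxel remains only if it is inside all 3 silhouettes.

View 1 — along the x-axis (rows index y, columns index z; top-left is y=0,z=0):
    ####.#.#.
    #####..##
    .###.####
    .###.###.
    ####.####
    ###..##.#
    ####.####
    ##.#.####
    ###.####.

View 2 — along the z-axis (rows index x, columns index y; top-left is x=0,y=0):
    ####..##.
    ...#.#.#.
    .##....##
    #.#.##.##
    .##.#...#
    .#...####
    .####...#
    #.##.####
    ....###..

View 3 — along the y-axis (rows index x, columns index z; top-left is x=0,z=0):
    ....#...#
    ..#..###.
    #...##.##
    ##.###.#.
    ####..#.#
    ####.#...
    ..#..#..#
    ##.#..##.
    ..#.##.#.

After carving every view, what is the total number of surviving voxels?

voxel count = 147

full grid |V| = 729
after view 1 [x-axis, 62 of 81 cells solid] → remaining = 558
after view 2 [z-axis, 43 of 81 cells solid] → remaining = 297
after view 3 [y-axis, 40 of 81 cells solid] → remaining = 147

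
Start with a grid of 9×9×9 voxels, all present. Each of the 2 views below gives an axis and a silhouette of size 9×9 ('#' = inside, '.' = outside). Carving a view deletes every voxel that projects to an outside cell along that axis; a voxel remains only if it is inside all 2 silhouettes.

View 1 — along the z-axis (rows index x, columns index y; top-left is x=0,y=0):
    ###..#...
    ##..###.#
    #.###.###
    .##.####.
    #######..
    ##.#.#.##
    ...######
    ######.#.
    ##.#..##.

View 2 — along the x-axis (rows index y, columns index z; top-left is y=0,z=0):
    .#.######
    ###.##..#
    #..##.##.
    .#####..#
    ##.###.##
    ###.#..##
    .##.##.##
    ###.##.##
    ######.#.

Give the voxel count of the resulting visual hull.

|visual hull| = 342

before carving: 729 voxels (9×9×9)
step 1: project along z, AND mask (54/81) → |grid| = 486
step 2: project along x, AND mask (57/81) → |grid| = 342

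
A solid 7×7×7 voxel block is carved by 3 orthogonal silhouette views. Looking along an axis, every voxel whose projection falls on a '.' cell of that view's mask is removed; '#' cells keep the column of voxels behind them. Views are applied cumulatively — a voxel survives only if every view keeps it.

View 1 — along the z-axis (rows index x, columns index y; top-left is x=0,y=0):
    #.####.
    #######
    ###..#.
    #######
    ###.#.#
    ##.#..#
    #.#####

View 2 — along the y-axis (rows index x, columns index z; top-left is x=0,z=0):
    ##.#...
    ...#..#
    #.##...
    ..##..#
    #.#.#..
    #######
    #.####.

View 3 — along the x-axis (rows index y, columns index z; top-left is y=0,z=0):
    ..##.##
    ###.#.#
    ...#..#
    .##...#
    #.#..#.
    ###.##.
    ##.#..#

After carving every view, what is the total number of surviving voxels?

initial block: 7^3 = 343
  1. axis=2 (XY plane), |mask|=38  ⇒  voxels=266
  2. axis=1 (XZ plane), |mask|=26  ⇒  voxels=135
  3. axis=0 (YZ plane), |mask|=26  ⇒  voxels=71

|visual hull| = 71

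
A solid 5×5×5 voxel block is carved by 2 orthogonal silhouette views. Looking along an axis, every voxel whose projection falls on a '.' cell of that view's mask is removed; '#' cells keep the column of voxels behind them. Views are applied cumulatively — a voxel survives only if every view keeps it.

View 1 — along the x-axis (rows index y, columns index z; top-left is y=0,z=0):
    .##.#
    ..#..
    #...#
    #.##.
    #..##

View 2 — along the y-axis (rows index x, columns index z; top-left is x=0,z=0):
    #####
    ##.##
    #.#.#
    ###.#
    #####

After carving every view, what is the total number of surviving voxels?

start: 5×5×5 = 125 voxels
step 1: project along x, AND mask (12/25) → |grid| = 60
step 2: project along y, AND mask (21/25) → |grid| = 52

voxel count = 52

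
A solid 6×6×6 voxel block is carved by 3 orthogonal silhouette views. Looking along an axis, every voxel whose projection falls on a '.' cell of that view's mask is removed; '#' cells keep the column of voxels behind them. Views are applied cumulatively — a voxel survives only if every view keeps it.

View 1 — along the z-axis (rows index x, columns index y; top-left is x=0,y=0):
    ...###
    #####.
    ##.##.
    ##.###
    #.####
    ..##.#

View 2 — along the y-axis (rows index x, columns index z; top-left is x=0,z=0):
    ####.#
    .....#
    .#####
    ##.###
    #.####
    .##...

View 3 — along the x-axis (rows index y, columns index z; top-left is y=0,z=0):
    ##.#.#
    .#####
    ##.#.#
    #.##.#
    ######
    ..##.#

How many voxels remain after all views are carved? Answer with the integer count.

initial block: 6^3 = 216
carve view 1 (along z, XY-mask fill 25/36): 150 voxels remain
carve view 2 (along y, XZ-mask fill 23/36): 96 voxels remain
carve view 3 (along x, YZ-mask fill 26/36): 72 voxels remain

72 voxels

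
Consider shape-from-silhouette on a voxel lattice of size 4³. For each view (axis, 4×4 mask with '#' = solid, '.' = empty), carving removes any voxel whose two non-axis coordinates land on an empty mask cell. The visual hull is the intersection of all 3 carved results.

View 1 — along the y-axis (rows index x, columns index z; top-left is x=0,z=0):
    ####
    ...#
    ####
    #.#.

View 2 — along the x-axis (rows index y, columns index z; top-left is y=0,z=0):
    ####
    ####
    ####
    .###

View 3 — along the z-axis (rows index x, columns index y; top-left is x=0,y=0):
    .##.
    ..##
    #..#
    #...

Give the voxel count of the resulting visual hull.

|visual hull| = 19

initial block: 4^3 = 64
after view 1 [y-axis, 11 of 16 cells solid] → remaining = 44
after view 2 [x-axis, 15 of 16 cells solid] → remaining = 41
after view 3 [z-axis, 7 of 16 cells solid] → remaining = 19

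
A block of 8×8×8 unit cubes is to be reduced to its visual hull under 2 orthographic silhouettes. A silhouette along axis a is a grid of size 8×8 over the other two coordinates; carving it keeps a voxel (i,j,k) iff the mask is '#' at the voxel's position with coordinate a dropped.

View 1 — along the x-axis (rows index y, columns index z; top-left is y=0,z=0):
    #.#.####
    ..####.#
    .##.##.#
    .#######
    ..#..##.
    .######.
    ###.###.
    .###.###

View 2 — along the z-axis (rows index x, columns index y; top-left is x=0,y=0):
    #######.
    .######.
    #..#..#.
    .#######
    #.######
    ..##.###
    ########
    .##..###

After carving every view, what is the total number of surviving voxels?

before carving: 512 voxels (8×8×8)
step 1: project along x, AND mask (44/64) → |grid| = 352
step 2: project along z, AND mask (48/64) → |grid| = 268

|visual hull| = 268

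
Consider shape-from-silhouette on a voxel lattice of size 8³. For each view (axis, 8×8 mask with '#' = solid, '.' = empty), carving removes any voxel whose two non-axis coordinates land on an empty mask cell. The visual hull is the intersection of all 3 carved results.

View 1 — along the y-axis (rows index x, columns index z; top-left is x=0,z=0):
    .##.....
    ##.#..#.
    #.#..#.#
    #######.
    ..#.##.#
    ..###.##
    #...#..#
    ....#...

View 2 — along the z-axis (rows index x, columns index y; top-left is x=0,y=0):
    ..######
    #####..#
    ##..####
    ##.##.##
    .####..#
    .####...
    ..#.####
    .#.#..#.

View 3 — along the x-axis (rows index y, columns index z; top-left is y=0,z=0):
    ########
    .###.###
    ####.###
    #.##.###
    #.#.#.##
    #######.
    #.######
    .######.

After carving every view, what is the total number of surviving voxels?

|visual hull| = 123

full grid |V| = 512
after view 1 [y-axis, 30 of 64 cells solid] → remaining = 240
after view 2 [z-axis, 41 of 64 cells solid] → remaining = 160
after view 3 [x-axis, 52 of 64 cells solid] → remaining = 123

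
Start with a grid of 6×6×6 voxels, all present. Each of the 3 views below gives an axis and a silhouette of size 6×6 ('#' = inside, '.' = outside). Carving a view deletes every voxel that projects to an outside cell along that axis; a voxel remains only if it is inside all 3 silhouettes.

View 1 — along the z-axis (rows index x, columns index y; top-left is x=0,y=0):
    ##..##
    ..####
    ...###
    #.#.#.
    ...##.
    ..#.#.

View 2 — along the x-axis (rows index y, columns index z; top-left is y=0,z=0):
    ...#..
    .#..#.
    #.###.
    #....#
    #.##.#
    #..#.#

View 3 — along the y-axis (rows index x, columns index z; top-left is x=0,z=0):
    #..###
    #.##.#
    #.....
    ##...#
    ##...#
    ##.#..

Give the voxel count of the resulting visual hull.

full grid |V| = 216
step 1: project along z, AND mask (18/36) → |grid| = 108
step 2: project along x, AND mask (16/36) → |grid| = 55
step 3: project along y, AND mask (18/36) → |grid| = 34

voxel count = 34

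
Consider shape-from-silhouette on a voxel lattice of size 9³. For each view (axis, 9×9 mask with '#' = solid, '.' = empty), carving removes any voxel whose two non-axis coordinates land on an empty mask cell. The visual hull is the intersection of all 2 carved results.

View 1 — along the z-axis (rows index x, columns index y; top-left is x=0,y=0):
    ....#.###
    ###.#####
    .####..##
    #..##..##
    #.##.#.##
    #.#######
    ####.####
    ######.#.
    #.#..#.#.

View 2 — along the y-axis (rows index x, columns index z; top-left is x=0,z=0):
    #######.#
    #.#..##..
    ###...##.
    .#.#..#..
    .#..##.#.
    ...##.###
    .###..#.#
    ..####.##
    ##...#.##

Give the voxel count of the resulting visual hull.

275 voxels

full grid |V| = 729
[1] z-view keeps 56 columns → grid now 504
[2] y-view keeps 45 columns → grid now 275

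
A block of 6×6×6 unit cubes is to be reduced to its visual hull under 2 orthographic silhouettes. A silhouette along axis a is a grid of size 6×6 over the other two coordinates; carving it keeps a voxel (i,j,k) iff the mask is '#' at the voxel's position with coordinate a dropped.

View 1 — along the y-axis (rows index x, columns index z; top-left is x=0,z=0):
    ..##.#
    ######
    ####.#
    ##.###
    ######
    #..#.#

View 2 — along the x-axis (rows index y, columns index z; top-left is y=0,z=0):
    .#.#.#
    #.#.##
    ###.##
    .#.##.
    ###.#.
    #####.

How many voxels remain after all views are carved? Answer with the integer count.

|visual hull| = 107

initial block: 6^3 = 216
V1 y: intersect with XZ mask (28 set) -- 168 left
V2 x: intersect with YZ mask (24 set) -- 107 left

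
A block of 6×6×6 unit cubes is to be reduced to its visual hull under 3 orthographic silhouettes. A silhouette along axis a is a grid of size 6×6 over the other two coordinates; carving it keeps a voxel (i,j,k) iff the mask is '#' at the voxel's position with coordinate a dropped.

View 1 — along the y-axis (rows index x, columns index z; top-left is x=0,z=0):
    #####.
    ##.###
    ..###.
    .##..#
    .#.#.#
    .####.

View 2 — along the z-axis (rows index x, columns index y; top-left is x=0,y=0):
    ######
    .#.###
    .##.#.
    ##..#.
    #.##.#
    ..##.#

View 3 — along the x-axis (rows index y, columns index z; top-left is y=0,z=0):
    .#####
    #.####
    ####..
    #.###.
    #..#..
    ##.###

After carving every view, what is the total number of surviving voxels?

|visual hull| = 65

before carving: 216 voxels (6×6×6)
carve view 1 (along y, XZ-mask fill 23/36): 138 voxels remain
carve view 2 (along z, XY-mask fill 23/36): 92 voxels remain
carve view 3 (along x, YZ-mask fill 25/36): 65 voxels remain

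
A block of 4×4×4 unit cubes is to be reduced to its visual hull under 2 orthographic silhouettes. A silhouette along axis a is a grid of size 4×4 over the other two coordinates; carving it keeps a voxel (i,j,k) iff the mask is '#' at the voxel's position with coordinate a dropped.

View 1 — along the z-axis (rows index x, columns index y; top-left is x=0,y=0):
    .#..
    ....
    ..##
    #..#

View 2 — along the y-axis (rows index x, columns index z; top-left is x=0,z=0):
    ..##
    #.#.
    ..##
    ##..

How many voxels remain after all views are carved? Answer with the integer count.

start: 4×4×4 = 64 voxels
step 1: project along z, AND mask (5/16) → |grid| = 20
step 2: project along y, AND mask (8/16) → |grid| = 10

10 voxels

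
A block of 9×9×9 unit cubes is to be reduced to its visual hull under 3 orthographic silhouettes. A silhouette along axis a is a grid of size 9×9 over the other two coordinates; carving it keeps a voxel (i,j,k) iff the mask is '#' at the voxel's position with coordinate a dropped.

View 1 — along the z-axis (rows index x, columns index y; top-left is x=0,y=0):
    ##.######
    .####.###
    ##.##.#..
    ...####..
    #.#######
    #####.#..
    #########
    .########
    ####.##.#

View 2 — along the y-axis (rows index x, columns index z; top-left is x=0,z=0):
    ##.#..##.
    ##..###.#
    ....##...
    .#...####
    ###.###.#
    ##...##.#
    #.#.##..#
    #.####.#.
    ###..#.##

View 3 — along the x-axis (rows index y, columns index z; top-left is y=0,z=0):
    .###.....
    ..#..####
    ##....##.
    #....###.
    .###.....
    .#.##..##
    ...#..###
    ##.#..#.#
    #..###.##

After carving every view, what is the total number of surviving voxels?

start: 9×9×9 = 729 voxels
step 1: project along z, AND mask (62/81) → |grid| = 558
step 2: project along y, AND mask (47/81) → |grid| = 333
step 3: project along x, AND mask (39/81) → |grid| = 150

150 voxels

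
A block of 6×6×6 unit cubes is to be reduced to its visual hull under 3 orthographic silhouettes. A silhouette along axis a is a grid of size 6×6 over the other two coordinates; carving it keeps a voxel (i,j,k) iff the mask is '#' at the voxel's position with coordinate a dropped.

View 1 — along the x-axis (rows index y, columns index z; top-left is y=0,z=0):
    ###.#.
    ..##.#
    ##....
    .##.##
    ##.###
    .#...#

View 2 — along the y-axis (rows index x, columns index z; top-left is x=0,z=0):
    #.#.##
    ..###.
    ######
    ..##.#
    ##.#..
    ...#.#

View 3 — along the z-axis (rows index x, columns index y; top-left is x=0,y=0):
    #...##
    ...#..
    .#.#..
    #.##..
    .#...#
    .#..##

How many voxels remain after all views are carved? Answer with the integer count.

voxel count = 26

before carving: 216 voxels (6×6×6)
[1] x-view keeps 20 columns → grid now 120
[2] y-view keeps 21 columns → grid now 66
[3] z-view keeps 14 columns → grid now 26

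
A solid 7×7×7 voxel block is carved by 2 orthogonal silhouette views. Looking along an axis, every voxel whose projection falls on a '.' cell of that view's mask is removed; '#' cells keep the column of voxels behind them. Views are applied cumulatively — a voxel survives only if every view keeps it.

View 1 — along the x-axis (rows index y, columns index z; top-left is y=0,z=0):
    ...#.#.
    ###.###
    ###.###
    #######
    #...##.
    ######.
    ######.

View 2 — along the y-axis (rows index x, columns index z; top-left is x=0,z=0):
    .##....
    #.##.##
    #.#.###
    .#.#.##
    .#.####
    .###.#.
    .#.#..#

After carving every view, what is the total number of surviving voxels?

|visual hull| = 139

before carving: 343 voxels (7×7×7)
V1 x: intersect with YZ mask (36 set) -- 252 left
V2 y: intersect with XZ mask (28 set) -- 139 left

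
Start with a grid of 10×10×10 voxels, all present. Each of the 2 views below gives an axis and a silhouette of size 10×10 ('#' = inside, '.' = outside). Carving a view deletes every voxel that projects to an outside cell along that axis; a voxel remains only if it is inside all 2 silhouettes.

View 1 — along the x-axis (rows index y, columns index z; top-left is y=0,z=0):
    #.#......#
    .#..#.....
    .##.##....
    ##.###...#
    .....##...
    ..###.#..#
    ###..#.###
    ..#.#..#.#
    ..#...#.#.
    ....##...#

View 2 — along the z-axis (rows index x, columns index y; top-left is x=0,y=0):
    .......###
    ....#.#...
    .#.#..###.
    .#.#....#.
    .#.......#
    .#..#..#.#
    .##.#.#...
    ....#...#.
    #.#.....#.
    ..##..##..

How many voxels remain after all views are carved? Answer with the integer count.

119 voxels

initial block: 10^3 = 1000
[1] x-view keeps 39 columns → grid now 390
[2] z-view keeps 32 columns → grid now 119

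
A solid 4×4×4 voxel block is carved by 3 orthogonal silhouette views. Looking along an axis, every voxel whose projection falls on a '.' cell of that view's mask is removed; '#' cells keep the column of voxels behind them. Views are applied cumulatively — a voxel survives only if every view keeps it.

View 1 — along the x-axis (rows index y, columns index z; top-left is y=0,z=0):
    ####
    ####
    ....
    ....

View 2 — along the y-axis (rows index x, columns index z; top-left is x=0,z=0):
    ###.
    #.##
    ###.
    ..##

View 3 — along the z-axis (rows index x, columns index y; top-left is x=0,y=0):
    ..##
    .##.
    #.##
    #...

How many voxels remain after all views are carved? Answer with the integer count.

8 voxels

initial block: 4^3 = 64
after view 1 [x-axis, 8 of 16 cells solid] → remaining = 32
after view 2 [y-axis, 11 of 16 cells solid] → remaining = 22
after view 3 [z-axis, 8 of 16 cells solid] → remaining = 8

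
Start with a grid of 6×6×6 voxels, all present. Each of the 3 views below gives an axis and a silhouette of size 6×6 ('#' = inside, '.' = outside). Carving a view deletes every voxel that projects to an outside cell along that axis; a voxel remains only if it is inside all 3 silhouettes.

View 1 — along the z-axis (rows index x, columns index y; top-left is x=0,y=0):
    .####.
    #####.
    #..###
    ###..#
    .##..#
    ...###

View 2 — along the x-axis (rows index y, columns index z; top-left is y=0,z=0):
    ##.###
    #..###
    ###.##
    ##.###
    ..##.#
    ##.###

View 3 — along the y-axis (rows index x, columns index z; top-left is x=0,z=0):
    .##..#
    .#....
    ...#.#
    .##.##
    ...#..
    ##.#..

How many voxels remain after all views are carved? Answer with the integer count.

voxel count = 40

before carving: 216 voxels (6×6×6)
V1 z: intersect with XY mask (23 set) -- 138 left
V2 x: intersect with YZ mask (27 set) -- 103 left
V3 y: intersect with XZ mask (14 set) -- 40 left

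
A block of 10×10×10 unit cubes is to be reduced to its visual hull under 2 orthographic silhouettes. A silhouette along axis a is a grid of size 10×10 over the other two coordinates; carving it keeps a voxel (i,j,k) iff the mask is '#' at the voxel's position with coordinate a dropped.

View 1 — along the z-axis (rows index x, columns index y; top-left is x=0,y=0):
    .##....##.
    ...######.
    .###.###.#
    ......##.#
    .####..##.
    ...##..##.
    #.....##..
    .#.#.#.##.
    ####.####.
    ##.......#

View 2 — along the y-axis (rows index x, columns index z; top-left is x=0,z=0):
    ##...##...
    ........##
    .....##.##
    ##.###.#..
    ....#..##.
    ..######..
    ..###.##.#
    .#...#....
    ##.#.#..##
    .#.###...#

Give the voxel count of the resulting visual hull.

voxel count = 207

full grid |V| = 1000
step 1: project along z, AND mask (49/100) → |grid| = 490
step 2: project along y, AND mask (44/100) → |grid| = 207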